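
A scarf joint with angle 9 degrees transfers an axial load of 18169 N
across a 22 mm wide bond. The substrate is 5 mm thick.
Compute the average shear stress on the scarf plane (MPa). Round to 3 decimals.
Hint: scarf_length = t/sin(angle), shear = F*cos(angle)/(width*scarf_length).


scarf_length = 5 / sin(9 deg) = 31.9623 mm
cos(9 deg) = 0.987688
shear stress = 18169 * 0.987688 / (22 * 31.9623)
= 25.521 MPa

25.521


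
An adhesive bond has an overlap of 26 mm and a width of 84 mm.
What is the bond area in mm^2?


Bond area = overlap * width
= 26 * 84
= 2184 mm^2

2184


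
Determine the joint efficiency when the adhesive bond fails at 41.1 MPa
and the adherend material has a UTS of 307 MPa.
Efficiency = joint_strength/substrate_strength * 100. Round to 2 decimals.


Joint efficiency = 41.1 / 307 * 100
= 13.39%

13.39


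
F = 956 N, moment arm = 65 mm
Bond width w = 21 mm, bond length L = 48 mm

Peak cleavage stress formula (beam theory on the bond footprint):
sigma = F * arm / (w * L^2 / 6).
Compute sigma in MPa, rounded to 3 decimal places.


sigma = (956 * 65) / (21 * 2304 / 6)
= 62140 * 6 / 48384
= 372840 / 48384
= 7.706 MPa

7.706


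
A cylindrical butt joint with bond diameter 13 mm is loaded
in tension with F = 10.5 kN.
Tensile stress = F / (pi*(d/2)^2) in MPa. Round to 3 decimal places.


Area = pi * (13/2)^2 = 132.7323 mm^2
Stress = 10.5*1000 / 132.7323
= 79.107 MPa

79.107


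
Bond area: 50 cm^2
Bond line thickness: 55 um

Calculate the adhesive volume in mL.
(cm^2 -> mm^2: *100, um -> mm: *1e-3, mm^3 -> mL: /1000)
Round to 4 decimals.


V = 50*100 * 55*1e-3 / 1000
= 0.2750 mL

0.2750


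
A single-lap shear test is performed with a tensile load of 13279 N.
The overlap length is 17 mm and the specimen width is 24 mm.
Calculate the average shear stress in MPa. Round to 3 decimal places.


Shear stress = F / (overlap * width)
= 13279 / (17 * 24)
= 13279 / 408
= 32.547 MPa

32.547


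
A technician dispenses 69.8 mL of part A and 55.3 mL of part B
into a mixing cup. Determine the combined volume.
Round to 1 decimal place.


Combined volume = 69.8 + 55.3
= 125.1 mL

125.1


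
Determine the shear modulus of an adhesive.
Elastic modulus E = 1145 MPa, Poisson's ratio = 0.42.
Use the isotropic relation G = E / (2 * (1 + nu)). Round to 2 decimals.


G = 1145 / (2*(1+0.42)) = 1145 / 2.84
= 403.17 MPa

403.17


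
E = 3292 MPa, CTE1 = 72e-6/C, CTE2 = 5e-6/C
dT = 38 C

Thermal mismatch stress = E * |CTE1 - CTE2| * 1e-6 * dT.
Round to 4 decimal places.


= 3292 * 67e-6 * 38
= 8.3814 MPa

8.3814


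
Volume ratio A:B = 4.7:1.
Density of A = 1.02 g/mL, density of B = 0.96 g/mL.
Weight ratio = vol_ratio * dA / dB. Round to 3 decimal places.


Wt ratio = 4.7 * 1.02 / 0.96
= 4.994

4.994


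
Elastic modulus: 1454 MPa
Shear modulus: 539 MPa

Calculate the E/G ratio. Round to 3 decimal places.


E / G = 1454 / 539 = 2.698

2.698


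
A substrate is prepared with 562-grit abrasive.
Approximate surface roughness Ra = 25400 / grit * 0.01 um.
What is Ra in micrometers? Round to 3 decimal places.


Ra = 25400 / 562 * 0.01 = 0.452 um

0.452


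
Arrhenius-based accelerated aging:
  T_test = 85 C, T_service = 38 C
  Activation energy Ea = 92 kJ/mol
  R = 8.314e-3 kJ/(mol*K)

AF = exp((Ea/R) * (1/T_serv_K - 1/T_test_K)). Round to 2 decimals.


T_test_K = 358.15, T_serv_K = 311.15
AF = exp((92/8.314e-3) * (1/311.15 - 1/358.15))
= 106.38

106.38


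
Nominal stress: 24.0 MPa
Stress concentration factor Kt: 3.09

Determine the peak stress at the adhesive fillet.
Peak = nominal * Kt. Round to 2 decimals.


Peak stress = 24.0 * 3.09
= 74.16 MPa

74.16


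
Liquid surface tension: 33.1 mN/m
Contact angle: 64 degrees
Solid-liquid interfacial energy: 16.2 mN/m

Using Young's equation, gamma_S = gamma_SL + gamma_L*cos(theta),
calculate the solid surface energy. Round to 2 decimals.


gamma_S = 16.2 + 33.1 * cos(64)
= 30.71 mN/m

30.71


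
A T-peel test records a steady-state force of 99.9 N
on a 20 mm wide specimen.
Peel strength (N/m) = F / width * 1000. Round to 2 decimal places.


Peel strength = 99.9 / 20 * 1000
= 4995.00 N/m

4995.00


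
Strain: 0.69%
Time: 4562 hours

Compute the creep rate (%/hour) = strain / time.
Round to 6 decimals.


Creep rate = 0.69 / 4562
= 0.000151 %/h

0.000151


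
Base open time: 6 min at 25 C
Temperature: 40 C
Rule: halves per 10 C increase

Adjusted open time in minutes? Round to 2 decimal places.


Acceleration = 2^((40-25)/10) = 2.8284
Open time = 6 / 2.8284 = 2.12 min

2.12


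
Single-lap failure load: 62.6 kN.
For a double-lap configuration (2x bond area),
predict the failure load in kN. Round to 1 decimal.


Failure load = 62.6 * 2 = 125.2 kN

125.2


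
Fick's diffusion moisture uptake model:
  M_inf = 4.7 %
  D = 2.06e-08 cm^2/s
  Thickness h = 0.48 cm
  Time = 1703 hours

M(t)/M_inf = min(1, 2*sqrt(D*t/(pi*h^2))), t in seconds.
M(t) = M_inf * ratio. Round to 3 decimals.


t_sec = 1703 * 3600 = 6130800
ratio = 2*sqrt(2.06e-08*6130800/(pi*0.48^2))
= min(1, 0.835422)
= 0.835422
M(t) = 4.7 * 0.835422 = 3.926 %

3.926


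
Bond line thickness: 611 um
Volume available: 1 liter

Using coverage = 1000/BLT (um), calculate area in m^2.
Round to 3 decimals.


1 L = 1e6 mm^3, thickness = 611 um = 0.611 mm
Area = 1e6 / 0.611 mm^2 = (1e6 / 0.611) / 1e6 m^2 = 1000 / 611 m^2
= 1.637 m^2

1.637


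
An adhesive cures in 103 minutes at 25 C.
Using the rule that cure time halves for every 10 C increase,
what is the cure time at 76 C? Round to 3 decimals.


Factor = 2^((76 - 25) / 10) = 34.2968
Cure time = 103 / 34.2968
= 3.003 minutes

3.003


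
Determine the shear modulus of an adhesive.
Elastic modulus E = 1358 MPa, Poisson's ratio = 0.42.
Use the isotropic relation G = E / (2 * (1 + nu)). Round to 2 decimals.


G = 1358 / (2*(1+0.42)) = 1358 / 2.84
= 478.17 MPa

478.17


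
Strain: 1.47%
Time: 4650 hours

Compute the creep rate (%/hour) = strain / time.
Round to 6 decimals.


Creep rate = 1.47 / 4650
= 0.000316 %/h

0.000316


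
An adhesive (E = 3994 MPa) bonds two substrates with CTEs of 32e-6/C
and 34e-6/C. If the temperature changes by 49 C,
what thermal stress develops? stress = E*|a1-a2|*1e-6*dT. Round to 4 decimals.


Stress = 3994 * |32 - 34| * 1e-6 * 49
= 0.3914 MPa

0.3914


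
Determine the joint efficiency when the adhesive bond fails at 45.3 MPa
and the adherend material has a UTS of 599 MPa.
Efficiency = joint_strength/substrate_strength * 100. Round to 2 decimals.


Joint efficiency = 45.3 / 599 * 100
= 7.56%

7.56


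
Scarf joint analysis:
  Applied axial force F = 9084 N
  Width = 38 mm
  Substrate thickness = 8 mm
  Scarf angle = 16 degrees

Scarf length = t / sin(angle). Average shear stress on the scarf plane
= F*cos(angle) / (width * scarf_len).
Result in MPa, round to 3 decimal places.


Scarf length = 8 / sin(16 deg) = 29.0236 mm
cos(16 deg) = 0.961262
Shear = 9084 * 0.961262 / (38 * 29.0236)
= 7.917 MPa

7.917


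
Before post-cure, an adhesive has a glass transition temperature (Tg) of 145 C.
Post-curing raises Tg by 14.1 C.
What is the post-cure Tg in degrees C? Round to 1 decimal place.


Tg_post = Tg_base + delta_Tg
= 145 + 14.1
= 159.1 C

159.1


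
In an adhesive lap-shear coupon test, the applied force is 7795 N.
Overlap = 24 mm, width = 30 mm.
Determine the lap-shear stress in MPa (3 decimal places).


stress = F / (overlap * width)
= 7795 / (24 * 30)
= 10.826 MPa

10.826


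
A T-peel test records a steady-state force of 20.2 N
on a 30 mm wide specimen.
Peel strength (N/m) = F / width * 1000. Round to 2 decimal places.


Peel strength = 20.2 / 30 * 1000
= 673.33 N/m

673.33


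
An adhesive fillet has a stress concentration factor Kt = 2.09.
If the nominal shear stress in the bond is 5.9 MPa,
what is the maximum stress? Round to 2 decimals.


Max stress = 5.9 * 2.09 = 12.33 MPa

12.33


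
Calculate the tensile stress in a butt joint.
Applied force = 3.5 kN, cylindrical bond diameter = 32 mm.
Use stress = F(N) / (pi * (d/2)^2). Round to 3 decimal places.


A = pi * 16.0^2 = 804.2477 mm^2
sigma = 3500.0 / 804.2477 = 4.352 MPa

4.352


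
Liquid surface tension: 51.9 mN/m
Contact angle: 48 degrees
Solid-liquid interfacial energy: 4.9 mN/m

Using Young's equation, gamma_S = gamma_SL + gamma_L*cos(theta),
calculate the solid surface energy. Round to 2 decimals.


gamma_S = 4.9 + 51.9 * cos(48)
= 39.63 mN/m

39.63


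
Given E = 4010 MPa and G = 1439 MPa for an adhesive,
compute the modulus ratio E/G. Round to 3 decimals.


E/G ratio = 4010 / 1439 = 2.787

2.787


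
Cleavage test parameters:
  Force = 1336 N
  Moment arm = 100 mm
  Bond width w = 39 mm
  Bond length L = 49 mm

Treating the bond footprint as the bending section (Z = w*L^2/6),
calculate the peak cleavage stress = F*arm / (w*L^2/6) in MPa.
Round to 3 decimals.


M = 1336 * 100 = 133600 N*mm
Z = 39 * 49^2 / 6 = 93639 / 6 mm^3
sigma = M / Z = 6 * 133600 / 93639 = 801600 / 93639
= 8.561 MPa

8.561


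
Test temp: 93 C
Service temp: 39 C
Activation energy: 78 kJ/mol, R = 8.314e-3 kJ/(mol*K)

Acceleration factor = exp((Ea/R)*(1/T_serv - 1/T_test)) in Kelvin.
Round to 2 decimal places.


AF = exp((78/0.008314)*(1/312.15 - 1/366.15))
= 84.15

84.15


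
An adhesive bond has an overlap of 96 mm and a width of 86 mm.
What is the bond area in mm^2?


Bond area = overlap * width
= 96 * 86
= 8256 mm^2

8256


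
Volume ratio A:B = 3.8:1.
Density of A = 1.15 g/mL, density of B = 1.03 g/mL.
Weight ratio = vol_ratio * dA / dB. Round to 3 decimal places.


Wt ratio = 3.8 * 1.15 / 1.03
= 4.243

4.243


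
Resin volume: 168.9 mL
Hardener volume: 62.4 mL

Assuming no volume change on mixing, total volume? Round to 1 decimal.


V_total = 168.9 + 62.4 = 231.3 mL

231.3


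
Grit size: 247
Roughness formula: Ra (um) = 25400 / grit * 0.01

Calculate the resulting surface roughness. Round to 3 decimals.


Ra = 25400 / 247 * 0.01
= 1.028 um

1.028


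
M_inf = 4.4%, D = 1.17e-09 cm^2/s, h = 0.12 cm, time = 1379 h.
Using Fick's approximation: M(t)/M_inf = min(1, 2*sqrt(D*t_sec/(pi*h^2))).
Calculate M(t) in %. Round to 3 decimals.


t = 4964400 s
ratio = min(1, 2*sqrt(1.17e-09*4964400/(pi*0.0144)))
= 0.716638
M(t) = 4.4 * 0.716638 = 3.153%

3.153


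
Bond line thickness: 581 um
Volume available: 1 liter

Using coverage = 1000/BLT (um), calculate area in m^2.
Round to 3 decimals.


1 L = 1e6 mm^3, thickness = 581 um = 0.581 mm
Area = 1e6 / 0.581 mm^2 = (1e6 / 0.581) / 1e6 m^2 = 1000 / 581 m^2
= 1.721 m^2

1.721


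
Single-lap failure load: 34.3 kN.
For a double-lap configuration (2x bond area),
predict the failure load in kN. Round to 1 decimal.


Failure load = 34.3 * 2 = 68.6 kN

68.6


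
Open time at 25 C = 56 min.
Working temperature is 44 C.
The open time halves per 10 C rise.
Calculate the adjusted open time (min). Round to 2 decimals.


factor = 2^((44 - 25) / 10) = 3.7321
ot = 56 / 3.7321 = 15.00 min

15.00


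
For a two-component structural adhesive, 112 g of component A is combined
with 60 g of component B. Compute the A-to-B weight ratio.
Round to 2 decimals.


Weight ratio A:B = 112 / 60
= 1.87

1.87


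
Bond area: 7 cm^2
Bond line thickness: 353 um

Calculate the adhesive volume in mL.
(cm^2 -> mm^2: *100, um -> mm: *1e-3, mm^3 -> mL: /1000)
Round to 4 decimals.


V = 7*100 * 353*1e-3 / 1000
= 0.2471 mL

0.2471


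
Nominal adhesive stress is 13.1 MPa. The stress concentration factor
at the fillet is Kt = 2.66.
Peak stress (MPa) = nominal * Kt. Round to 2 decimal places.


Peak = 13.1 * 2.66 = 34.85 MPa

34.85


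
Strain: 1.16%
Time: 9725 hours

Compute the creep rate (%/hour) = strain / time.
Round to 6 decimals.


Creep rate = 1.16 / 9725
= 0.000119 %/h

0.000119


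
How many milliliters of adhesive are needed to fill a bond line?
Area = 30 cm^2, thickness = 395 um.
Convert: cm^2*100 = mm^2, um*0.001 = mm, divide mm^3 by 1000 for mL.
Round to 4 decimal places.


= (30 * 100) * (395 * 0.001) / 1000
= 1.1850 mL

1.1850


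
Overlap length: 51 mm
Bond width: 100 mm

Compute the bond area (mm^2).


Bond area = 51 * 100 = 5100 mm^2

5100


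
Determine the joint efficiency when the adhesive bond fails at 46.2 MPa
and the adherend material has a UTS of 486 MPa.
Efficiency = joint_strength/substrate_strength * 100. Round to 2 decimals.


Joint efficiency = 46.2 / 486 * 100
= 9.51%

9.51


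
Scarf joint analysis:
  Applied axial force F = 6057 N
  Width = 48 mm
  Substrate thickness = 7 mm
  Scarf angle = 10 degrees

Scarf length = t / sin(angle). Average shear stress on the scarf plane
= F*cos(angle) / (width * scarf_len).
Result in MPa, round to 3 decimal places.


Scarf length = 7 / sin(10 deg) = 40.3114 mm
cos(10 deg) = 0.984808
Shear = 6057 * 0.984808 / (48 * 40.3114)
= 3.083 MPa

3.083


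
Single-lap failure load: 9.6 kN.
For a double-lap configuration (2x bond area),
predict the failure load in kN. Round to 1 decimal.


Failure load = 9.6 * 2 = 19.2 kN

19.2


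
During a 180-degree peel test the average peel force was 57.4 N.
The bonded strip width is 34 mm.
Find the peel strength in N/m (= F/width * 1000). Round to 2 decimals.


Peel strength = F/width * 1000
= 57.4 / 34 * 1000
= 1688.24 N/m

1688.24


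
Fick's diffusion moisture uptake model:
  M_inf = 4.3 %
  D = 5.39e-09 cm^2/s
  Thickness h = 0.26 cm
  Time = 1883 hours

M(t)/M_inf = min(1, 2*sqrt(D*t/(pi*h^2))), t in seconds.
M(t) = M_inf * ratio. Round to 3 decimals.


t_sec = 1883 * 3600 = 6778800
ratio = 2*sqrt(5.39e-09*6778800/(pi*0.26^2))
= min(1, 0.829569)
= 0.829569
M(t) = 4.3 * 0.829569 = 3.567 %

3.567


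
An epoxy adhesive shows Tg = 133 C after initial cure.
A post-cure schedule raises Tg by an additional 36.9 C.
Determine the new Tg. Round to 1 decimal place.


New Tg = 133 + 36.9
= 169.9 C

169.9


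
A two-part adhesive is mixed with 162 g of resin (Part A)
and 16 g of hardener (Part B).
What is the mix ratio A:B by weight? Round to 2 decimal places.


Mix ratio = mass_A / mass_B
= 162 / 16
= 10.13

10.13


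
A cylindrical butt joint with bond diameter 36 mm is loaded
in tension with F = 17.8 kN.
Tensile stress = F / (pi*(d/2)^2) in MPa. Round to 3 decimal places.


Area = pi * (36/2)^2 = 1017.8760 mm^2
Stress = 17.8*1000 / 1017.8760
= 17.487 MPa

17.487


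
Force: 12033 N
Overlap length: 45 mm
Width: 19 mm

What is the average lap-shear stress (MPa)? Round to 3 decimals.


Average shear stress = F / (overlap * width)
= 12033 / (45 * 19)
= 14.074 MPa

14.074


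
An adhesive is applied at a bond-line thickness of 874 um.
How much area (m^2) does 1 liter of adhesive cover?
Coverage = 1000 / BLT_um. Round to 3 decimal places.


Coverage = 1000 / 874 = 1.144 m^2

1.144


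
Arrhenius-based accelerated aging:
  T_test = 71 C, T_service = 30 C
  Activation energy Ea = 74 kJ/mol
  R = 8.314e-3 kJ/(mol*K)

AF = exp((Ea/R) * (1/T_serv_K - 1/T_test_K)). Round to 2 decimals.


T_test_K = 344.15, T_serv_K = 303.15
AF = exp((74/8.314e-3) * (1/303.15 - 1/344.15))
= 33.04

33.04


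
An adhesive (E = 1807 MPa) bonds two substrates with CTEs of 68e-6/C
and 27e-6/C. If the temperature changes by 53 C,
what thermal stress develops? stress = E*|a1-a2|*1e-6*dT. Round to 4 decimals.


Stress = 1807 * |68 - 27| * 1e-6 * 53
= 3.9266 MPa

3.9266


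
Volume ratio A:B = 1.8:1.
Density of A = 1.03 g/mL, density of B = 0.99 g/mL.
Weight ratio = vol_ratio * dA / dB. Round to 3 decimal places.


Wt ratio = 1.8 * 1.03 / 0.99
= 1.873

1.873


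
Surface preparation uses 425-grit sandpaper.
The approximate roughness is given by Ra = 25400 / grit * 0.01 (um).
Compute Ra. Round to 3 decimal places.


Ra = 25400 / 425 * 0.01
= 254 / 425
= 0.598 um

0.598


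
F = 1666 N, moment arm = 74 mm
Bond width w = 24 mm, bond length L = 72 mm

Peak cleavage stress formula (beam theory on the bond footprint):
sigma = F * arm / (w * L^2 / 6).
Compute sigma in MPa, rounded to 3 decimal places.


sigma = (1666 * 74) / (24 * 5184 / 6)
= 123284 * 6 / 124416
= 739704 / 124416
= 5.945 MPa

5.945


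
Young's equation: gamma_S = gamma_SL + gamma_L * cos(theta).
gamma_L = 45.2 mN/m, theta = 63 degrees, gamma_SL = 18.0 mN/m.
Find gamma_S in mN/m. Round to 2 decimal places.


cos(63 deg) = 0.453990
gamma_S = 18.0 + 45.2 * 0.453990
= 38.52 mN/m

38.52


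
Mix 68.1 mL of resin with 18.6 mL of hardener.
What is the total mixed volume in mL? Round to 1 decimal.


Total = 68.1 + 18.6 = 86.7 mL

86.7


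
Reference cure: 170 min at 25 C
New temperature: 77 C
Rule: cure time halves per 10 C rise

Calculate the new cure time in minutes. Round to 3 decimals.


factor = 2^((77-25)/10) = 36.7583
t_new = 170 / 36.7583 = 4.625 min

4.625


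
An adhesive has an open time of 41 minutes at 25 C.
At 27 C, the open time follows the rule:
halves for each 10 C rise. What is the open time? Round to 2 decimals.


Factor = 2^((27-25)/10) = 1.1487
Open time = 41 / 1.1487 = 35.69 min

35.69


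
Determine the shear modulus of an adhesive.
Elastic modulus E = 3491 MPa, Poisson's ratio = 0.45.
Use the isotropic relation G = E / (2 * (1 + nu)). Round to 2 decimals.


G = 3491 / (2*(1+0.45)) = 3491 / 2.90
= 1203.79 MPa

1203.79


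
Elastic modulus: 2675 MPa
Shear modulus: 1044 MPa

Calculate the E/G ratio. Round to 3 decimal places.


E / G = 2675 / 1044 = 2.562

2.562


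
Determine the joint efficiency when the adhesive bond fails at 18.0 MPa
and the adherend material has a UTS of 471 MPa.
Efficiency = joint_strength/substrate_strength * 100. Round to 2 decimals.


Joint efficiency = 18.0 / 471 * 100
= 3.82%

3.82


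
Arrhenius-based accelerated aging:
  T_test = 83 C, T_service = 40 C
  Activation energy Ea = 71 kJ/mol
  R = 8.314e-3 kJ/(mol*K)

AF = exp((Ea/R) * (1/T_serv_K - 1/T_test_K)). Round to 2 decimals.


T_test_K = 356.15, T_serv_K = 313.15
AF = exp((71/8.314e-3) * (1/313.15 - 1/356.15))
= 26.91

26.91


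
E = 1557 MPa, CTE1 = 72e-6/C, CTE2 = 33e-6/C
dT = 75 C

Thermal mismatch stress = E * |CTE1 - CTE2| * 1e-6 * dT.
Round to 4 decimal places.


= 1557 * 39e-6 * 75
= 4.5542 MPa

4.5542


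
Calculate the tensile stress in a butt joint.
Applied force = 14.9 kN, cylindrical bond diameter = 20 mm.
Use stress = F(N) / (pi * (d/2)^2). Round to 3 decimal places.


A = pi * 10.0^2 = 314.1593 mm^2
sigma = 14900.0 / 314.1593 = 47.428 MPa

47.428


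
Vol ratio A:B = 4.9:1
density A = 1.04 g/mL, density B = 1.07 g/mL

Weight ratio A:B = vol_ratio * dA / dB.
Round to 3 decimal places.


Weight ratio = 4.9 * 1.04 / 1.07
= 4.763

4.763


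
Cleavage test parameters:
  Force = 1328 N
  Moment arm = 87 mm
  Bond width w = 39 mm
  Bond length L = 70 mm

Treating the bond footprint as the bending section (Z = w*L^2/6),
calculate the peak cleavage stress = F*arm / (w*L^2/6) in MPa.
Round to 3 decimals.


M = 1328 * 87 = 115536 N*mm
Z = 39 * 70^2 / 6 = 191100 / 6 mm^3
sigma = M / Z = 6 * 115536 / 191100 = 693216 / 191100
= 3.628 MPa

3.628


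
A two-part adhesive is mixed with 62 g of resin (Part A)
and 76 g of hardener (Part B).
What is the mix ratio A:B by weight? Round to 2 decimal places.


Mix ratio = mass_A / mass_B
= 62 / 76
= 0.82

0.82


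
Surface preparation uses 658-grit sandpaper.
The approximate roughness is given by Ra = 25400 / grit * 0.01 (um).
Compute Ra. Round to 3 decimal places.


Ra = 25400 / 658 * 0.01
= 254 / 658
= 0.386 um

0.386


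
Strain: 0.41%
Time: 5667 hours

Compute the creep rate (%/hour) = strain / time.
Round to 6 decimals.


Creep rate = 0.41 / 5667
= 0.000072 %/h

0.000072


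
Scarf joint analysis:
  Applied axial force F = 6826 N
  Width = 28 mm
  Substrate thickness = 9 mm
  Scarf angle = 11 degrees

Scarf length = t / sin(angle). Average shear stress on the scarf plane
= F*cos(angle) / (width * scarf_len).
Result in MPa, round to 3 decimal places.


Scarf length = 9 / sin(11 deg) = 47.1676 mm
cos(11 deg) = 0.981627
Shear = 6826 * 0.981627 / (28 * 47.1676)
= 5.074 MPa

5.074


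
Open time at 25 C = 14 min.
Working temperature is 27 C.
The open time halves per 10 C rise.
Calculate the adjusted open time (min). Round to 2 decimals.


factor = 2^((27 - 25) / 10) = 1.1487
ot = 14 / 1.1487 = 12.19 min

12.19


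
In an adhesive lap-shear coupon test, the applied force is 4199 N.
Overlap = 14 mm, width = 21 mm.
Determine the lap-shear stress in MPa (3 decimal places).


stress = F / (overlap * width)
= 4199 / (14 * 21)
= 14.282 MPa

14.282


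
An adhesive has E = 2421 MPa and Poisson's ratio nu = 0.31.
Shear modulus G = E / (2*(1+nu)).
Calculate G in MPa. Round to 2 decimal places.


G = 2421 / (2*(1+0.31))
= 2421 / 2.62
= 924.05 MPa

924.05


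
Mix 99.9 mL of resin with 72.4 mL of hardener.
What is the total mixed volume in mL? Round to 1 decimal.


Total = 99.9 + 72.4 = 172.3 mL

172.3


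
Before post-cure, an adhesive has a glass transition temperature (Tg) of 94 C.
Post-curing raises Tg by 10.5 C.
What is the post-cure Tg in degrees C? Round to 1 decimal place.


Tg_post = Tg_base + delta_Tg
= 94 + 10.5
= 104.5 C

104.5


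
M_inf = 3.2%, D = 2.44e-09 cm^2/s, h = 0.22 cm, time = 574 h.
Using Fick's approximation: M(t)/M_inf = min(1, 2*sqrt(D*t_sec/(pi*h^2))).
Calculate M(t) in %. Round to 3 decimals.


t = 2066400 s
ratio = min(1, 2*sqrt(2.44e-09*2066400/(pi*0.0484)))
= 0.364195
M(t) = 3.2 * 0.364195 = 1.165%

1.165


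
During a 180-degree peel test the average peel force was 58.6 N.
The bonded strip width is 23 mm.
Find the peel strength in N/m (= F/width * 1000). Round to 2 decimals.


Peel strength = F/width * 1000
= 58.6 / 23 * 1000
= 2547.83 N/m

2547.83


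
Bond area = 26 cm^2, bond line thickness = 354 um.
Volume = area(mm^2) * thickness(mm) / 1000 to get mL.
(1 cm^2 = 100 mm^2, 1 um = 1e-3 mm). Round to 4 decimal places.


area_mm2 = 26 * 100 = 2600
blt_mm = 354 * 1e-3 = 0.354
vol_mm3 = 2600 * 0.354 = 920.4
vol_mL = 920.4 / 1000 = 0.9204 mL

0.9204


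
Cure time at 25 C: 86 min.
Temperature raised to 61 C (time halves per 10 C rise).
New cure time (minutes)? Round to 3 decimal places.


Acceleration factor = 2^(36/10) = 12.1257
New time = 86 / 12.1257 = 7.092 min

7.092


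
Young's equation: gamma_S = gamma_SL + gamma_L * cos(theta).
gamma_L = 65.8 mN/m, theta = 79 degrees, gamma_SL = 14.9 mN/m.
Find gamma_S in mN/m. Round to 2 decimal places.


cos(79 deg) = 0.190809
gamma_S = 14.9 + 65.8 * 0.190809
= 27.46 mN/m

27.46


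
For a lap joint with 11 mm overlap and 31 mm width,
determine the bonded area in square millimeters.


Area = 11 * 31 = 341 mm^2

341


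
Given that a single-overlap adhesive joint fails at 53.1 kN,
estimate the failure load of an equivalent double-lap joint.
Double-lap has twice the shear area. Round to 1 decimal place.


Double-lap factor = 2
Expected load = 53.1 * 2 = 106.2 kN

106.2


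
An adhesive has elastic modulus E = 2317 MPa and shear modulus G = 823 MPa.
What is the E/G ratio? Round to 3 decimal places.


E/G = 2317 / 823 = 2.815

2.815


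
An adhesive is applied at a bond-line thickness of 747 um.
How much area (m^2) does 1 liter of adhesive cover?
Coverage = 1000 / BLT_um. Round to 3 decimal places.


Coverage = 1000 / 747 = 1.339 m^2

1.339


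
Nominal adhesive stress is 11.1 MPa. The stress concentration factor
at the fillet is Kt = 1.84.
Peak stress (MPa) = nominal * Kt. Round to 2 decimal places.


Peak = 11.1 * 1.84 = 20.42 MPa

20.42


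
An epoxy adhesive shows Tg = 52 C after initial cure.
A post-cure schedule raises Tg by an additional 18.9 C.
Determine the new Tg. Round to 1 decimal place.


New Tg = 52 + 18.9
= 70.9 C

70.9


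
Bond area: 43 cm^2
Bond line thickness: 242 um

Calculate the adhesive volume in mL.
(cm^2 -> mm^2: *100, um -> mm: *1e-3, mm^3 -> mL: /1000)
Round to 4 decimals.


V = 43*100 * 242*1e-3 / 1000
= 1.0406 mL

1.0406


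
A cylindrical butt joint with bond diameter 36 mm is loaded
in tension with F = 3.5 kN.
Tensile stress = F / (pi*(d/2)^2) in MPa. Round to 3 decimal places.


Area = pi * (36/2)^2 = 1017.8760 mm^2
Stress = 3.5*1000 / 1017.8760
= 3.439 MPa

3.439


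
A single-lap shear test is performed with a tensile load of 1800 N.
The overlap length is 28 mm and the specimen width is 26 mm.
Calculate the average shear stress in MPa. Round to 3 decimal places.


Shear stress = F / (overlap * width)
= 1800 / (28 * 26)
= 1800 / 728
= 2.473 MPa

2.473


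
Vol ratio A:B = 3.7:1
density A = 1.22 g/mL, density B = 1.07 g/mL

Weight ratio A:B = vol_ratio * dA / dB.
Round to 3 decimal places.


Weight ratio = 3.7 * 1.22 / 1.07
= 4.219

4.219


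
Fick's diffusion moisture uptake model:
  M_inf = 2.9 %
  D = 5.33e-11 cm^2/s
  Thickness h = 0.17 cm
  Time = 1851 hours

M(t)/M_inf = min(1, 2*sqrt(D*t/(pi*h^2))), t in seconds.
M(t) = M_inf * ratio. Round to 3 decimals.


t_sec = 1851 * 3600 = 6663600
ratio = 2*sqrt(5.33e-11*6663600/(pi*0.17^2))
= min(1, 0.125090)
= 0.125090
M(t) = 2.9 * 0.125090 = 0.363 %

0.363


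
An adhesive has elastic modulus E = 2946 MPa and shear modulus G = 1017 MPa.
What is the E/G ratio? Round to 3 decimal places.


E/G = 2946 / 1017 = 2.897

2.897


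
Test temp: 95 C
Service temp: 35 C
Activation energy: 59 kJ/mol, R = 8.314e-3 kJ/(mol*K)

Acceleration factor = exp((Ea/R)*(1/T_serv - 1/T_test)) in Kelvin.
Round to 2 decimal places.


AF = exp((59/0.008314)*(1/308.15 - 1/368.15))
= 42.66

42.66


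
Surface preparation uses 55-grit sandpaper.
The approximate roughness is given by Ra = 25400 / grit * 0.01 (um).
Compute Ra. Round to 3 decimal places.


Ra = 25400 / 55 * 0.01
= 254 / 55
= 4.618 um

4.618


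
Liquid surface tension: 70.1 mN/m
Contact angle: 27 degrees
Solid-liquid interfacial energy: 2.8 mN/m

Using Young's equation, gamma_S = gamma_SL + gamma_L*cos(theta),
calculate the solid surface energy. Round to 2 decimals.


gamma_S = 2.8 + 70.1 * cos(27)
= 65.26 mN/m

65.26


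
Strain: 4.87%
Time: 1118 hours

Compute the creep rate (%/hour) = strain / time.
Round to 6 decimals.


Creep rate = 4.87 / 1118
= 0.004356 %/h

0.004356


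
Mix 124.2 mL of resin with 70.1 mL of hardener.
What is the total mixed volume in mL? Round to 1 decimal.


Total = 124.2 + 70.1 = 194.3 mL

194.3


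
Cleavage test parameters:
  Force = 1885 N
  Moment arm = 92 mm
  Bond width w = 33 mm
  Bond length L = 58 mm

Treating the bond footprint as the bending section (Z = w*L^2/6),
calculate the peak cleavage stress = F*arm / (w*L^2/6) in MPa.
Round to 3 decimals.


M = 1885 * 92 = 173420 N*mm
Z = 33 * 58^2 / 6 = 111012 / 6 mm^3
sigma = M / Z = 6 * 173420 / 111012 = 1040520 / 111012
= 9.373 MPa

9.373


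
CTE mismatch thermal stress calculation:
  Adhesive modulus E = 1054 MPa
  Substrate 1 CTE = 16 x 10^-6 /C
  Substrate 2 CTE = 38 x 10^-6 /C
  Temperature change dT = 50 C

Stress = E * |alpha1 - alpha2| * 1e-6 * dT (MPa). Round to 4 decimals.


delta_alpha = |16 - 38| = 22 x 10^-6/C
Stress = 1054 * 22e-6 * 50
= 1.1594 MPa

1.1594


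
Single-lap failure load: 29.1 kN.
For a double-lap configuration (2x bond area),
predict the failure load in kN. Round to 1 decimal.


Failure load = 29.1 * 2 = 58.2 kN

58.2


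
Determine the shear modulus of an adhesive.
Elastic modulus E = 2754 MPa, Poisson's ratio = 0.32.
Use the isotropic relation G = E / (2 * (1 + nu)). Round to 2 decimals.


G = 2754 / (2*(1+0.32)) = 2754 / 2.64
= 1043.18 MPa

1043.18


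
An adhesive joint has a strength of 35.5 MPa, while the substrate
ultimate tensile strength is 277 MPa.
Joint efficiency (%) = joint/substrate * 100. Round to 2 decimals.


Efficiency = 35.5 / 277 * 100
= 12.82%

12.82


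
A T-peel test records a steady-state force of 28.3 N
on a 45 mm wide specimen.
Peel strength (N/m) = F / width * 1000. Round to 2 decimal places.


Peel strength = 28.3 / 45 * 1000
= 628.89 N/m

628.89


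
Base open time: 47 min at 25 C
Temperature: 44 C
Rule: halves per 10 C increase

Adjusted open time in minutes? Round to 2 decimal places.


Acceleration = 2^((44-25)/10) = 3.7321
Open time = 47 / 3.7321 = 12.59 min

12.59


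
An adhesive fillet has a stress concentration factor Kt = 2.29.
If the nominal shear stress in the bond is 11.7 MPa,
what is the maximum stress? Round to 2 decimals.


Max stress = 11.7 * 2.29 = 26.79 MPa

26.79


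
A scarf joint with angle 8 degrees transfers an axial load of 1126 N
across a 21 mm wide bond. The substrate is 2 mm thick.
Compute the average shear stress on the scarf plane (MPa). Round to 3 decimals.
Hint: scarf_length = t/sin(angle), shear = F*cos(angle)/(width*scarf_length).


scarf_length = 2 / sin(8 deg) = 14.3706 mm
cos(8 deg) = 0.990268
shear stress = 1126 * 0.990268 / (21 * 14.3706)
= 3.695 MPa

3.695


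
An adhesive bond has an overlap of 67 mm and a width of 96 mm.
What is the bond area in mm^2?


Bond area = overlap * width
= 67 * 96
= 6432 mm^2

6432


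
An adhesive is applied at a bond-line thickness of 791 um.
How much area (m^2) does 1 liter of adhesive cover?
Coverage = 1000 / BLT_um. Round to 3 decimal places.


Coverage = 1000 / 791 = 1.264 m^2

1.264


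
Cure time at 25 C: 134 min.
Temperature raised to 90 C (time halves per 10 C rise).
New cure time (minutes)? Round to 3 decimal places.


Acceleration factor = 2^(65/10) = 90.5097
New time = 134 / 90.5097 = 1.481 min

1.481


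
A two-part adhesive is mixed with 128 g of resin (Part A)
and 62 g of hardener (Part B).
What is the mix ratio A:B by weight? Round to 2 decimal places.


Mix ratio = mass_A / mass_B
= 128 / 62
= 2.06

2.06


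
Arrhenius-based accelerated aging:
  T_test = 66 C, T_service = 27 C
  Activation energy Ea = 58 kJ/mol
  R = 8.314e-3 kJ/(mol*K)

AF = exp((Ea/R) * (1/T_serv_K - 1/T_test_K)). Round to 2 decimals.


T_test_K = 339.15, T_serv_K = 300.15
AF = exp((58/8.314e-3) * (1/300.15 - 1/339.15))
= 14.48

14.48


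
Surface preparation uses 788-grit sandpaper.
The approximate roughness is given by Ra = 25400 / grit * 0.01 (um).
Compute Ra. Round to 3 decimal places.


Ra = 25400 / 788 * 0.01
= 254 / 788
= 0.322 um

0.322


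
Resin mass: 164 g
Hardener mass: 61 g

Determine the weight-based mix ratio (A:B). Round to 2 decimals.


Ratio = 164 / 61 = 2.69

2.69


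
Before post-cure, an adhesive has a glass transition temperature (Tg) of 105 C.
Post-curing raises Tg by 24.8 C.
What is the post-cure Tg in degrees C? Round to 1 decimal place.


Tg_post = Tg_base + delta_Tg
= 105 + 24.8
= 129.8 C

129.8


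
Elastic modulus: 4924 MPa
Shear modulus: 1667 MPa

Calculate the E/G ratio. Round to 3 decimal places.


E / G = 4924 / 1667 = 2.954

2.954


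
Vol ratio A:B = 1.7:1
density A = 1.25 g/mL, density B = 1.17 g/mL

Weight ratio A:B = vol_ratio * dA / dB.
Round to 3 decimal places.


Weight ratio = 1.7 * 1.25 / 1.17
= 1.816

1.816


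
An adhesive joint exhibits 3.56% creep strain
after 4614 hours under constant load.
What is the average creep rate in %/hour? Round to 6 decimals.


Creep rate = strain / time
= 3.56 / 4614
= 0.000772 %/h

0.000772


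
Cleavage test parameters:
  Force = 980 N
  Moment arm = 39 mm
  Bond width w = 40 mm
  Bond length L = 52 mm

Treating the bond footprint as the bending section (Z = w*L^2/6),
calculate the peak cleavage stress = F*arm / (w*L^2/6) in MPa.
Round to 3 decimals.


M = 980 * 39 = 38220 N*mm
Z = 40 * 52^2 / 6 = 108160 / 6 mm^3
sigma = M / Z = 6 * 38220 / 108160 = 229320 / 108160
= 2.120 MPa

2.120


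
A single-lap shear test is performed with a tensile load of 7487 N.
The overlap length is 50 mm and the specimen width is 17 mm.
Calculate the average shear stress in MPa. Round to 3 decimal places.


Shear stress = F / (overlap * width)
= 7487 / (50 * 17)
= 7487 / 850
= 8.808 MPa

8.808


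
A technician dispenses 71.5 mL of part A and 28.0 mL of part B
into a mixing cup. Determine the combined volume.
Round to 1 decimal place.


Combined volume = 71.5 + 28.0
= 99.5 mL

99.5


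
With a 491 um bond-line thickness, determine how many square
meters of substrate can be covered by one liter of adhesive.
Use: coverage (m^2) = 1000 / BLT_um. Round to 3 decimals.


Coverage = 1000 / 491 = 2.037 m^2

2.037


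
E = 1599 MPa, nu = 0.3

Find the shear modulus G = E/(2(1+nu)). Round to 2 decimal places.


G = 1599 / (2 * 1.30)
= 615.00 MPa

615.00


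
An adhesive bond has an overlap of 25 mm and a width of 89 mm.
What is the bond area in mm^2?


Bond area = overlap * width
= 25 * 89
= 2225 mm^2

2225


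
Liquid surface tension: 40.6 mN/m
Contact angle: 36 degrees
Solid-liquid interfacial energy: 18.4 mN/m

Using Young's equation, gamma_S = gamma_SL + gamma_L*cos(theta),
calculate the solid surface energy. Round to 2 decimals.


gamma_S = 18.4 + 40.6 * cos(36)
= 51.25 mN/m

51.25


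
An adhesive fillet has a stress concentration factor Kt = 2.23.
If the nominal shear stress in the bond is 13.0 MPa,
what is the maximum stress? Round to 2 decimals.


Max stress = 13.0 * 2.23 = 28.99 MPa

28.99


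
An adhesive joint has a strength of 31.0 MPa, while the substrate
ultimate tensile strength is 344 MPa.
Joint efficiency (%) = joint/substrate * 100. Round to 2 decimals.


Efficiency = 31.0 / 344 * 100
= 9.01%

9.01


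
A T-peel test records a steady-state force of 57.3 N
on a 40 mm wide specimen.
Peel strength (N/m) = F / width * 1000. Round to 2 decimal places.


Peel strength = 57.3 / 40 * 1000
= 1432.50 N/m

1432.50


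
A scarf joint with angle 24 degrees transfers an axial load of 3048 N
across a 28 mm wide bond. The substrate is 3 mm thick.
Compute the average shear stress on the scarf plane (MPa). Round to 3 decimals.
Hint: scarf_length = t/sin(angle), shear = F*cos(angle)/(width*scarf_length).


scarf_length = 3 / sin(24 deg) = 7.3758 mm
cos(24 deg) = 0.913545
shear stress = 3048 * 0.913545 / (28 * 7.3758)
= 13.483 MPa

13.483


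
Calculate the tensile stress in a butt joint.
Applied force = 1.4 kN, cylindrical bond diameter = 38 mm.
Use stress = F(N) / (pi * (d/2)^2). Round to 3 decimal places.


A = pi * 19.0^2 = 1134.1149 mm^2
sigma = 1400.0 / 1134.1149 = 1.234 MPa

1.234


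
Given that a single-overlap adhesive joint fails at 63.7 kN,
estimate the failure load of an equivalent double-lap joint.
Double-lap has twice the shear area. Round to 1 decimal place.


Double-lap factor = 2
Expected load = 63.7 * 2 = 127.4 kN

127.4


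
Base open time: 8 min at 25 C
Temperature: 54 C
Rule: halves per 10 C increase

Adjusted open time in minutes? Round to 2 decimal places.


Acceleration = 2^((54-25)/10) = 7.4643
Open time = 8 / 7.4643 = 1.07 min

1.07


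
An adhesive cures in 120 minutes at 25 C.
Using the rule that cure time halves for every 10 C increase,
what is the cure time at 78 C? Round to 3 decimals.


Factor = 2^((78 - 25) / 10) = 39.3966
Cure time = 120 / 39.3966
= 3.046 minutes

3.046


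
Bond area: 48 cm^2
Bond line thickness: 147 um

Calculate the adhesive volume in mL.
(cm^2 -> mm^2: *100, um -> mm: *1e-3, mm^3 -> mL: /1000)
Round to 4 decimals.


V = 48*100 * 147*1e-3 / 1000
= 0.7056 mL

0.7056


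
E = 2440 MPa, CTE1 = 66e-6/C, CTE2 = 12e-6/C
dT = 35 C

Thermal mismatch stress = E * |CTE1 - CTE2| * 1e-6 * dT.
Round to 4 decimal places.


= 2440 * 54e-6 * 35
= 4.6116 MPa

4.6116


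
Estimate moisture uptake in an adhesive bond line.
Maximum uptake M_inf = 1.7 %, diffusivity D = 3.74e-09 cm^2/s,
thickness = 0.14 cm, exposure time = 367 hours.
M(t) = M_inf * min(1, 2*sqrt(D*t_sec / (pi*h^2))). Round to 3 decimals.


Convert time: 367 h = 1321200 s
ratio = min(1, 2*sqrt(3.74e-09*1321200/(pi*0.14^2)))
= 0.566562
M(t) = 1.7 * 0.566562 = 0.963%

0.963


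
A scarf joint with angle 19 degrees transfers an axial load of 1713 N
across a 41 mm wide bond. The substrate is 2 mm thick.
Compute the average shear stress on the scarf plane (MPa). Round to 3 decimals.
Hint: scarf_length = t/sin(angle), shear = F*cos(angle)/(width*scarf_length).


scarf_length = 2 / sin(19 deg) = 6.1431 mm
cos(19 deg) = 0.945519
shear stress = 1713 * 0.945519 / (41 * 6.1431)
= 6.431 MPa

6.431


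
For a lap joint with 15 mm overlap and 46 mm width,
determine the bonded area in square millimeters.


Area = 15 * 46 = 690 mm^2

690


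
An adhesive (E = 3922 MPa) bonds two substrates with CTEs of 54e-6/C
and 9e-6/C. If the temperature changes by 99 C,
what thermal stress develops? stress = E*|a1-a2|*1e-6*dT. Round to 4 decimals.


Stress = 3922 * |54 - 9| * 1e-6 * 99
= 17.4725 MPa

17.4725


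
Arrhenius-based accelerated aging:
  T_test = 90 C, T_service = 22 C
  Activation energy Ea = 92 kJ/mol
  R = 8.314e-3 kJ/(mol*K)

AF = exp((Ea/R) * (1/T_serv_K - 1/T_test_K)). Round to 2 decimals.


T_test_K = 363.15, T_serv_K = 295.15
AF = exp((92/8.314e-3) * (1/295.15 - 1/363.15))
= 1119.16

1119.16


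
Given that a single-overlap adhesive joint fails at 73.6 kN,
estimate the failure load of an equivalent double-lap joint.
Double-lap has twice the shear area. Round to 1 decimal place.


Double-lap factor = 2
Expected load = 73.6 * 2 = 147.2 kN

147.2


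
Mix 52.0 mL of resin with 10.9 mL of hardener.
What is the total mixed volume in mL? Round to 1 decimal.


Total = 52.0 + 10.9 = 62.9 mL

62.9


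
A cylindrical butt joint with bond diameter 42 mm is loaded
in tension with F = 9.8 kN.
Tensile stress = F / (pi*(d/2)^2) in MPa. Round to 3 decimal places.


Area = pi * (42/2)^2 = 1385.4424 mm^2
Stress = 9.8*1000 / 1385.4424
= 7.074 MPa

7.074


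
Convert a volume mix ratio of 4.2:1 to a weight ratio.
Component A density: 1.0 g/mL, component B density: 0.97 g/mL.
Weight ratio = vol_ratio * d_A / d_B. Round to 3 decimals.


= 4.2 * 1.0 / 0.97 = 4.330

4.330


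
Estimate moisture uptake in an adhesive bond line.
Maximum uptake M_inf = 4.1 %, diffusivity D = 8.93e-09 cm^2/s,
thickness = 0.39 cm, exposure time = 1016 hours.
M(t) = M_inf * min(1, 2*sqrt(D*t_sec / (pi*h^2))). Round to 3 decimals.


Convert time: 1016 h = 3657600 s
ratio = min(1, 2*sqrt(8.93e-09*3657600/(pi*0.39^2)))
= 0.522895
M(t) = 4.1 * 0.522895 = 2.144%

2.144


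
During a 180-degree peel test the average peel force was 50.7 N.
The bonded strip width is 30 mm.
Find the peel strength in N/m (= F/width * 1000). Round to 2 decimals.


Peel strength = F/width * 1000
= 50.7 / 30 * 1000
= 1690.00 N/m

1690.00


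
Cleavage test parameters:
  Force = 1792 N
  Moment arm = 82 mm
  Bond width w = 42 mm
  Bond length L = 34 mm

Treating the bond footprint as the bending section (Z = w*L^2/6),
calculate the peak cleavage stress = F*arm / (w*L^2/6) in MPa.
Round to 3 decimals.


M = 1792 * 82 = 146944 N*mm
Z = 42 * 34^2 / 6 = 48552 / 6 mm^3
sigma = M / Z = 6 * 146944 / 48552 = 881664 / 48552
= 18.159 MPa

18.159


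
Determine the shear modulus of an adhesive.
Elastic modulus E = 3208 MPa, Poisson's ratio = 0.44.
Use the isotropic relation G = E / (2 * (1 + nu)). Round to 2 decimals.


G = 3208 / (2*(1+0.44)) = 3208 / 2.88
= 1113.89 MPa

1113.89


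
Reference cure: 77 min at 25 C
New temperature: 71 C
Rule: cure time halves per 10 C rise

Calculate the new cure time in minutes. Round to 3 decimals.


factor = 2^((71-25)/10) = 24.2515
t_new = 77 / 24.2515 = 3.175 min

3.175


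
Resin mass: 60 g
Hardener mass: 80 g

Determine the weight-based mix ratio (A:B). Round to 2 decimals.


Ratio = 60 / 80 = 0.75

0.75


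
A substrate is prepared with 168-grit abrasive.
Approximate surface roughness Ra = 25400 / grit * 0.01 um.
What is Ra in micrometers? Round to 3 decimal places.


Ra = 25400 / 168 * 0.01 = 1.512 um

1.512
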